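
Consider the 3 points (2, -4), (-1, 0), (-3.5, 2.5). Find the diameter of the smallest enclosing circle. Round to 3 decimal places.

Call the three points A, B, C in the order given.
Side lengths²: AB² = 25, AC² = 72.5, BC² = 12.5.
Since AC² = 72.5 ≥ 25 + 12.5 = 37.5, the angle opposite AC is not acute, so the smallest enclosing circle has AC as diameter.
Centre = midpoint of AC = (-0.75, -0.75), r² = 72.5/4 = 18.125.
Diameter = 2r = 2√(18.125) ≈ 8.515.

8.515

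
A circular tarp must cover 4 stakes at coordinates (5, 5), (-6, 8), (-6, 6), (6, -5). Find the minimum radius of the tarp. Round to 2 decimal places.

8.85

A smallest enclosing disk is always determined by at most three of the input points on its boundary.
The farthest pair is (-6, 8)–(6, -5) with squared distance 313. The circle on this segment as diameter has centre (0, 1.5) and r² = 313/4 = 78.25.
Check (5, 5): distance² to centre = 37.25 ≤ 78.25, so it lies inside.
All remaining points lie in this disk, and no smaller disk contains both endpoints, so this is the minimum enclosing circle.
r = √(78.25) ≈ 8.85.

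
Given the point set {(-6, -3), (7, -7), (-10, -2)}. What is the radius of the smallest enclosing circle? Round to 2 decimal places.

8.86

Call the three points A, B, C in the order given.
Side lengths²: AB² = 185, AC² = 17, BC² = 314.
Since BC² = 314 ≥ 185 + 17 = 202, the angle opposite BC is not acute, so the smallest enclosing circle has BC as diameter.
Centre = midpoint of BC = (-1.5, -4.5), r² = 314/4 = 78.5.
r = √(78.5) ≈ 8.86.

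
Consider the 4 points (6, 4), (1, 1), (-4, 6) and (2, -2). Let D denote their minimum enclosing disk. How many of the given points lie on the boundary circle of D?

3

By Welzl's lemma the MEC is supported by two points (diametrically opposite) or three points (on a circumcircle).
The minimum enclosing circle is determined by three boundary points: (6, 4), (-4, 6), (2, -2).
Their circumcentre is (11/17, 55/17) with r² = 8450/289.
The farthest remaining point (1, 1) is at distance² 1480/289 ≤ 8450/289.
The points at distance exactly r from the centre are (6, 4), (-4, 6), (2, -2) — 3 points.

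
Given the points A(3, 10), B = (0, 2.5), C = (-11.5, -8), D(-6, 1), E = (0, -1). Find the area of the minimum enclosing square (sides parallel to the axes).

The bounding box has width 14.5 and height 18.
An axis-aligned square enclosing the set must have side ≥ max(width, height).
So the minimum side is max(14.5, 18) = 18.
Area = 18² = 324.

324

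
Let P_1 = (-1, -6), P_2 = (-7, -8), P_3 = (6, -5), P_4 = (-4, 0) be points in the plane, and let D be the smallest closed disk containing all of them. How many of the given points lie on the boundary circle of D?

3

A smallest enclosing disk is always determined by at most three of the input points on its boundary.
The minimum enclosing circle is determined by three boundary points: P_2, P_3, P_4.
Their circumcentre is (-25/38, -221/38) with r² = 32485/722.
The farthest remaining point P_1 is at distance² 109/722 ≤ 32485/722.
The points at distance exactly r from the centre are P_2, P_3, P_4 — 3 points.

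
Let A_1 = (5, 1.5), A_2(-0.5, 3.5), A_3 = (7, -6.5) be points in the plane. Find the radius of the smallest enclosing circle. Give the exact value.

Side lengths²: A_1A_2² = 34.25, A_1A_3² = 68, A_2A_3² = 156.25.
Since A_2A_3² = 156.25 ≥ 68 + 34.25 = 102.25, the angle opposite A_2A_3 is not acute, so the smallest enclosing circle has A_2A_3 as diameter.
Centre = midpoint of A_2A_3 = (3.25, -1.5), r² = 156.25/4 = 39.0625.
r = √(39.0625) = 6.25.

6.25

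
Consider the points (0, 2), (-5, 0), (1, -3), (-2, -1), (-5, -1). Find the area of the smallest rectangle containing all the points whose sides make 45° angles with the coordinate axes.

In coordinates u = x + y, v = x − y the rectangle is axis-aligned; the map (x,y)→(u,v) scales areas by 2.
u-values: 2, -5, -2, -3, -6; range = 2 − (-6) = 8.
v-values: -2, -5, 4, -1, -4; range = 4 − (-5) = 9.
Area = (8 × 9) / 2 = 36.

36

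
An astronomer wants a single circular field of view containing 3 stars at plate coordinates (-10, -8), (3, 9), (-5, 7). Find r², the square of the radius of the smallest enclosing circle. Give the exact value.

114.5

Call the three points A, B, C in the order given.
Side lengths²: AB² = 458, AC² = 250, BC² = 68.
Since AB² = 458 ≥ 250 + 68 = 318, the angle opposite AB is not acute, so the smallest enclosing circle has AB as diameter.
Centre = midpoint of AB = (-3.5, 0.5), r² = 458/4 = 114.5.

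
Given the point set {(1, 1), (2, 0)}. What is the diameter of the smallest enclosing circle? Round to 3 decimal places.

1.414

The smallest circle enclosing two points has them as diameter endpoints.
Centre = midpoint = (1.5, 0.5); r² = |(1, 1)−(2, 0)|²/4 = 2/4 = 0.5.
Diameter = 2r = 2√(0.5) ≈ 1.414.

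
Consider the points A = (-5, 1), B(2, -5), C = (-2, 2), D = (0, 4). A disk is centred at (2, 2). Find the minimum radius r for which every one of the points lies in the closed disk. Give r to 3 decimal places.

7.071

The required radius is the distance from (2, 2) to the farthest point.
Squared distances: 50, 49, 16, 8.
Maximum is 50, attained at A.
r = √50 ≈ 7.071.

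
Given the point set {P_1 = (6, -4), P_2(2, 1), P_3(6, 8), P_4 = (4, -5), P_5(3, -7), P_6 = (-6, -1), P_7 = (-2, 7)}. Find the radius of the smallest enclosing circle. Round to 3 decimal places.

8.111

The minimum enclosing circle of a finite set is fixed by two of the points (as a diameter) or three (as a circumcircle).
The minimum enclosing circle is determined by three boundary points: P_3, P_5, P_6.
Their circumcentre is (63/34, 35/34) with r² = 38025/578.
The farthest remaining point P_7 is at distance² 29185/578 ≤ 38025/578.
r = √(38025/578) ≈ 8.111.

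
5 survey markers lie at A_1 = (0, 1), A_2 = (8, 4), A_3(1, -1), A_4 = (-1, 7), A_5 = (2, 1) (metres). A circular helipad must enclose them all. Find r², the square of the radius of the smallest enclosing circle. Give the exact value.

3145/121

A smallest enclosing disk is always determined by at most three of the input points on its boundary.
The minimum enclosing circle is determined by three boundary points: A_2, A_3, A_4.
Their circumcentre is (32/11, 41/11) with r² = 3145/121.
The farthest remaining point A_1 is at distance² 1924/121 ≤ 3145/121.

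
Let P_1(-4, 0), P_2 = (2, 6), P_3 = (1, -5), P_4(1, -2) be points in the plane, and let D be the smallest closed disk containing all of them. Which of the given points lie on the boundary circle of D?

A smallest enclosing disk is always determined by at most three of the input points on its boundary.
The farthest pair is P_2–P_3 with squared distance 122. The circle on this segment as diameter has centre (1.5, 0.5) and r² = 122/4 = 30.5.
Check P_1: distance² to centre = 30.5 ≤ 30.5, so it lies inside.
All remaining points lie in this disk, and no smaller disk contains both endpoints, so this is the minimum enclosing circle.
The points at distance exactly r from the centre are P_1, P_2, P_3 — 3 points.

P_1, P_2, P_3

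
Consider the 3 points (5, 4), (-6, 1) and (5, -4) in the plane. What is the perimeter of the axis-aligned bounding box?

Width = max x − min x = 5 − (-6) = 11.
Height = max y − min y = 4 − (-4) = 8.
Perimeter = 2(11 + 8) = 38.

38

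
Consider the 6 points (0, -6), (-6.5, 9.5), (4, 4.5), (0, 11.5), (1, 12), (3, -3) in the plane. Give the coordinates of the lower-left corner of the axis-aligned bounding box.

x-range [-6.5, 4], y-range [-6, 12].
The lower-left corner is (-6.5, -6).

(-6.5, -6)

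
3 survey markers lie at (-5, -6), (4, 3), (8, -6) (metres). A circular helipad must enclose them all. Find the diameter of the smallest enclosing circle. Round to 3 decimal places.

Call the three points A, B, C in the order given.
Side lengths²: AB² = 162, AC² = 169, BC² = 97.
Since AC² = 169 < 162 + 97 = 259, the triangle is acute, so the smallest enclosing circle is the circumcircle.
Circumcentre = (1.5, -3.5), r² = 48.5.
Diameter = 2r = 2√(48.5) ≈ 13.928.

13.928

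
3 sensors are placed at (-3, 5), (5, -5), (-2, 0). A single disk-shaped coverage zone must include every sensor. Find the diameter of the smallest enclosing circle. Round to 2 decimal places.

12.81

Call the three points A, B, C in the order given.
Side lengths²: AB² = 164, AC² = 26, BC² = 74.
Since AB² = 164 ≥ 74 + 26 = 100, the angle opposite AB is not acute, so the smallest enclosing circle has AB as diameter.
Centre = midpoint of AB = (1, 0), r² = 164/4 = 41.
Diameter = 2r = 2√41 ≈ 12.81.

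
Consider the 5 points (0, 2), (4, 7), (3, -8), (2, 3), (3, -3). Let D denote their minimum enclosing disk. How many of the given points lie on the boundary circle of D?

By Welzl's lemma the MEC is supported by two points (diametrically opposite) or three points (on a circumcircle).
The farthest pair is (4, 7)–(3, -8) with squared distance 226. The circle on this segment as diameter has centre (3.5, -0.5) and r² = 226/4 = 56.5.
Check (0, 2): distance² to centre = 18.5 ≤ 56.5, so it lies inside.
All remaining points lie in this disk, and no smaller disk contains both endpoints, so this is the minimum enclosing circle.
The points at distance exactly r from the centre are (4, 7), (3, -8) — 2 points.

2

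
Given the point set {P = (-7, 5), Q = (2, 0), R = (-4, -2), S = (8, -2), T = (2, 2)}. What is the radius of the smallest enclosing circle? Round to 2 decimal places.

By Welzl's lemma the MEC is supported by two points (diametrically opposite) or three points (on a circumcircle).
The farthest pair is P–S with squared distance 274. The circle on this segment as diameter has centre (0.5, 1.5) and r² = 274/4 = 68.5.
Check Q: distance² to centre = 4.5 ≤ 68.5, so it lies inside.
All remaining points lie in this disk, and no smaller disk contains both endpoints, so this is the minimum enclosing circle.
r = √(68.5) ≈ 8.28.

8.28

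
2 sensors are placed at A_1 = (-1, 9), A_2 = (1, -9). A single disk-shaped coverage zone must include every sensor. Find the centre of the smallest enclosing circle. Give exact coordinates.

The smallest circle enclosing two points has them as diameter endpoints.
Centre = midpoint = (0, 0); r² = |A_1A_2|²/4 = 328/4 = 82.
Centre = (0, 0).

(0, 0)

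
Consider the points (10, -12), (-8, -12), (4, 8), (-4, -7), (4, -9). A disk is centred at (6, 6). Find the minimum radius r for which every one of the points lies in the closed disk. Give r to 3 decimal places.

22.804

The required radius is the distance from (6, 6) to the farthest point.
Squared distances: 340, 520, 8, 269, 229.
Maximum is 520, attained at (-8, -12).
r = √520 ≈ 22.804.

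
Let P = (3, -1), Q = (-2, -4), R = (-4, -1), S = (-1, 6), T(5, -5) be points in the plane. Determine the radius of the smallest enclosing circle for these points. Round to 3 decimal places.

The farthest pair is S–T with squared distance 157. The circle on this segment as diameter has centre (2, 0.5) and r² = 157/4 = 39.25.
Check P: distance² to centre = 3.25 ≤ 39.25, so it lies inside.
All remaining points lie in this disk, and no smaller disk contains both endpoints, so this is the minimum enclosing circle.
r = √(39.25) ≈ 6.265.

6.265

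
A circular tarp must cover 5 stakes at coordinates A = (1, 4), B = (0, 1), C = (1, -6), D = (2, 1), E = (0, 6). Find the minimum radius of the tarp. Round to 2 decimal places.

6.02

By Welzl's lemma the MEC is supported by two points (diametrically opposite) or three points (on a circumcircle).
The farthest pair is C–E with squared distance 145. The circle on this segment as diameter has centre (0.5, 0) and r² = 145/4 = 36.25.
Check A: distance² to centre = 16.25 ≤ 36.25, so it lies inside.
All remaining points lie in this disk, and no smaller disk contains both endpoints, so this is the minimum enclosing circle.
r = √(36.25) ≈ 6.02.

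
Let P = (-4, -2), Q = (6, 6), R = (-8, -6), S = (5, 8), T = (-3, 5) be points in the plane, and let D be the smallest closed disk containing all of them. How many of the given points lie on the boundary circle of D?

A smallest enclosing disk is always determined by at most three of the input points on its boundary.
The farthest pair is R–S with squared distance 365. The circle on this segment as diameter has centre (-1.5, 1) and r² = 365/4 = 91.25.
Check P: distance² to centre = 15.25 ≤ 91.25, so it lies inside.
All remaining points lie in this disk, and no smaller disk contains both endpoints, so this is the minimum enclosing circle.
The points at distance exactly r from the centre are R, S — 2 points.

2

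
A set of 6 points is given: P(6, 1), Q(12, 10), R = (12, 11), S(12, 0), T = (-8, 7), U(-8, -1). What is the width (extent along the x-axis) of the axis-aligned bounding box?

max x = 12, min x = -8, so width = 20.

20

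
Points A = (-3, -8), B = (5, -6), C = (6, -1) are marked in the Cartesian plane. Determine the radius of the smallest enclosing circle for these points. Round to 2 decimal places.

Side lengths²: AB² = 68, AC² = 130, BC² = 26.
Since AC² = 130 ≥ 68 + 26 = 94, the angle opposite AC is not acute, so the smallest enclosing circle has AC as diameter.
Centre = midpoint of AC = (1.5, -4.5), r² = 130/4 = 32.5.
r = √(32.5) ≈ 5.70.

5.70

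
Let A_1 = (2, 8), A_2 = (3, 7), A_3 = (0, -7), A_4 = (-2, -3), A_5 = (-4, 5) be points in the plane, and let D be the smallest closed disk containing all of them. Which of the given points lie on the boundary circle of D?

A smallest enclosing disk is always determined by at most three of the input points on its boundary.
The farthest pair is A_1–A_3 with squared distance 229. The circle on this segment as diameter has centre (1, 0.5) and r² = 229/4 = 57.25.
Check A_2: distance² to centre = 46.25 ≤ 57.25, so it lies inside.
All remaining points lie in this disk, and no smaller disk contains both endpoints, so this is the minimum enclosing circle.
The points at distance exactly r from the centre are A_1, A_3 — 2 points.

A_1, A_3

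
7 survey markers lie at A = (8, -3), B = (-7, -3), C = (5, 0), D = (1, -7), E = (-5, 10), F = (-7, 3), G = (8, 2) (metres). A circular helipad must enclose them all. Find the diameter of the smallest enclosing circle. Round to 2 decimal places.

The minimum enclosing circle of a finite set is fixed by two of the points (as a diameter) or three (as a circumcircle).
The minimum enclosing circle is determined by three boundary points: A, D, E.
Their circumcentre is (7/22, 51/22) with r² = 21125/242.
The farthest remaining point B is at distance² 19805/242 ≤ 21125/242.
Diameter = 2r = 2√(21125/242) ≈ 18.69.

18.69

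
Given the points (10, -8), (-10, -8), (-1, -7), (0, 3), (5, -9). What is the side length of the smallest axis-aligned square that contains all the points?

20

The bounding box has width 20 and height 12.
An axis-aligned square enclosing the set must have side ≥ max(width, height).
So the minimum side is max(20, 12) = 20.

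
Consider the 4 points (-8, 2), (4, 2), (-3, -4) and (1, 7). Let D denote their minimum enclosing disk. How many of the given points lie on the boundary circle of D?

The minimum enclosing circle of a finite set is fixed by two of the points (as a diameter) or three (as a circumcircle).
The minimum enclosing circle is determined by three boundary points: (-8, 2), (4, 2), (-3, -4).
Their circumcentre is (-2, 23/12) with r² = 5185/144.
The farthest remaining point (1, 7) is at distance² 5017/144 ≤ 5185/144.
The points at distance exactly r from the centre are (-8, 2), (4, 2), (-3, -4) — 3 points.

3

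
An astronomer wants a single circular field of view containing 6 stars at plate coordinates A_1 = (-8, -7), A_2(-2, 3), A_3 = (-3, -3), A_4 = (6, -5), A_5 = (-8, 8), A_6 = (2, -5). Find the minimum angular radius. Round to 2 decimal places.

The minimum enclosing circle of a finite set is fixed by two of the points (as a diameter) or three (as a circumcircle).
The minimum enclosing circle is determined by three boundary points: A_1, A_4, A_5.
Their circumcentre is (-27/14, 0.5) with r² = 9125/98.
The farthest remaining point A_6 is at distance² 4477/98 ≤ 9125/98.
r = √(9125/98) ≈ 9.65.

9.65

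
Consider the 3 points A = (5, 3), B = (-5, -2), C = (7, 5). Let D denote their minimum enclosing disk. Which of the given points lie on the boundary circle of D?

B, C

Side lengths²: AB² = 125, AC² = 8, BC² = 193.
Since BC² = 193 ≥ 125 + 8 = 133, the angle opposite BC is not acute, so the smallest enclosing circle has BC as diameter.
Centre = midpoint of BC = (1, 1.5), r² = 193/4 = 48.25.
The points at distance exactly r from the centre are B, C — 2 points.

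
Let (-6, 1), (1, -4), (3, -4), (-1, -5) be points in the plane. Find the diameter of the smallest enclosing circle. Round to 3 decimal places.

10.296

By Welzl's lemma the MEC is supported by two points (diametrically opposite) or three points (on a circumcircle).
The farthest pair is (-6, 1)–(3, -4) with squared distance 106. The circle on this segment as diameter has centre (-1.5, -1.5) and r² = 106/4 = 26.5.
Check (1, -4): distance² to centre = 12.5 ≤ 26.5, so it lies inside.
All remaining points lie in this disk, and no smaller disk contains both endpoints, so this is the minimum enclosing circle.
Diameter = 2r = 2√(26.5) ≈ 10.296.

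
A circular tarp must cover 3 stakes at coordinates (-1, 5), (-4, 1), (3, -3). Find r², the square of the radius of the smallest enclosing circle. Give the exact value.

20.3125

Call the three points A, B, C in the order given.
Side lengths²: AB² = 25, AC² = 80, BC² = 65.
Since AC² = 80 < 65 + 25 = 90, the triangle is acute, so the smallest enclosing circle is the circumcircle.
Circumcentre = (0.5, 0.75), r² = 20.3125.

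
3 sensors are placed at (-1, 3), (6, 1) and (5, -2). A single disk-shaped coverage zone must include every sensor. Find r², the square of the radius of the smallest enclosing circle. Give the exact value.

16165/1058

Call the three points A, B, C in the order given.
Side lengths²: AB² = 53, AC² = 61, BC² = 10.
Since AC² = 61 < 53 + 10 = 63, the triangle is acute, so the smallest enclosing circle is the circumcircle.
Circumcentre = (97/46, 29/46), r² = 16165/1058.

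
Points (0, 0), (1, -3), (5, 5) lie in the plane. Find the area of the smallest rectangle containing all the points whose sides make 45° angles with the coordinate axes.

24

In coordinates u = x + y, v = x − y the rectangle is axis-aligned; the map (x,y)→(u,v) scales areas by 2.
u-values: 0, -2, 10; range = 10 − (-2) = 12.
v-values: 0, 4, 0; range = 4 − 0 = 4.
Area = (12 × 4) / 2 = 24.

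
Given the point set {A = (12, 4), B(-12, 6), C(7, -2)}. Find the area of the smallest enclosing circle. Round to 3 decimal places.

Side lengths²: AB² = 580, AC² = 61, BC² = 425.
Since AB² = 580 ≥ 425 + 61 = 486, the angle opposite AB is not acute, so the smallest enclosing circle has AB as diameter.
Centre = midpoint of AB = (0, 5), r² = 580/4 = 145.
Area = π·r² = π·145 ≈ 455.531.

455.531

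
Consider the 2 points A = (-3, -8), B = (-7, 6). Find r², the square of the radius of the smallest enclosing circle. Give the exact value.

53

The smallest circle enclosing two points has them as diameter endpoints.
Centre = midpoint = (-5, -1); r² = |AB|²/4 = 212/4 = 53.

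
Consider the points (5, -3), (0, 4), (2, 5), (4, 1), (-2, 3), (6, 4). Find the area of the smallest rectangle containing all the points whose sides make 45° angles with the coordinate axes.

58.5

In coordinates u = x + y, v = x − y the rectangle is axis-aligned; the map (x,y)→(u,v) scales areas by 2.
u-values: 2, 4, 7, 5, 1, 10; range = 10 − 1 = 9.
v-values: 8, -4, -3, 3, -5, 2; range = 8 − (-5) = 13.
Area = (9 × 13) / 2 = 58.5.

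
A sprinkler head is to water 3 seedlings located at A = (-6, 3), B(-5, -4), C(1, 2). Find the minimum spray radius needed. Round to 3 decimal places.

Side lengths²: AB² = 50, AC² = 50, BC² = 72.
Since BC² = 72 < 50 + 50 = 100, the triangle is acute, so the smallest enclosing circle is the circumcircle.
Circumcentre = (-2.875, -0.125), r² = 19.53125.
r = √(19.53125) ≈ 4.419.

4.419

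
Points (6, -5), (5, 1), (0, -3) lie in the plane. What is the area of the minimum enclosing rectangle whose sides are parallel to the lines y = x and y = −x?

In coordinates u = x + y, v = x − y the rectangle is axis-aligned; the map (x,y)→(u,v) scales areas by 2.
u-values: 1, 6, -3; range = 6 − (-3) = 9.
v-values: 11, 4, 3; range = 11 − 3 = 8.
Area = (9 × 8) / 2 = 36.

36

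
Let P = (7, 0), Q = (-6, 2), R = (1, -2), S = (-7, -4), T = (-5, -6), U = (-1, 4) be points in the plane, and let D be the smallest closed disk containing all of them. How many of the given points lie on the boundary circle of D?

2

A smallest enclosing disk is always determined by at most three of the input points on its boundary.
The farthest pair is P–S with squared distance 212. The circle on this segment as diameter has centre (0, -2) and r² = 212/4 = 53.
Check Q: distance² to centre = 52 ≤ 53, so it lies inside.
All remaining points lie in this disk, and no smaller disk contains both endpoints, so this is the minimum enclosing circle.
The points at distance exactly r from the centre are P, S — 2 points.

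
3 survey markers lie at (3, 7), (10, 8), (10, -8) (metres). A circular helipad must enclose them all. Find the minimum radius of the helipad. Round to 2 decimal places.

Call the three points A, B, C in the order given.
Side lengths²: AB² = 50, AC² = 274, BC² = 256.
Since AC² = 274 < 256 + 50 = 306, the triangle is acute, so the smallest enclosing circle is the circumcircle.
Circumcentre = (53/7, 0), r² = 3425/49.
r = √(3425/49) ≈ 8.36.

8.36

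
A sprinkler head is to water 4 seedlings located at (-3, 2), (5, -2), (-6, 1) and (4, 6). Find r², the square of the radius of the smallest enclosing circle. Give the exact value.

By Welzl's lemma the MEC is supported by two points (diametrically opposite) or three points (on a circumcircle).
The minimum enclosing circle is determined by three boundary points: (5, -2), (-6, 1), (4, 6).
Their circumcentre is (1/34, 49/34) with r² = 21125/578.
The farthest remaining point (-3, 2) is at distance² 5485/578 ≤ 21125/578.

21125/578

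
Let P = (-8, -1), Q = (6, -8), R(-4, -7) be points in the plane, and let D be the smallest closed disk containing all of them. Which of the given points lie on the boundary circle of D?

Side lengths²: PQ² = 245, PR² = 52, QR² = 101.
Since PQ² = 245 ≥ 101 + 52 = 153, the angle opposite PQ is not acute, so the smallest enclosing circle has PQ as diameter.
Centre = midpoint of PQ = (-1, -4.5), r² = 245/4 = 61.25.
The points at distance exactly r from the centre are P, Q — 2 points.

P, Q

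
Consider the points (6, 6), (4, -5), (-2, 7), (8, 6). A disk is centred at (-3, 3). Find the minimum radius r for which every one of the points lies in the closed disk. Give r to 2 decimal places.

11.40

The required radius is the distance from (-3, 3) to the farthest point.
Squared distances: 90, 113, 17, 130.
Maximum is 130, attained at (8, 6).
r = √130 ≈ 11.40.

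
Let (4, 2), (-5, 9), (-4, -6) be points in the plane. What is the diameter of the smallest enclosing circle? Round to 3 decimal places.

15.150

Call the three points A, B, C in the order given.
Side lengths²: AB² = 130, AC² = 128, BC² = 226.
Since BC² = 226 < 130 + 128 = 258, the triangle is acute, so the smallest enclosing circle is the circumcircle.
Circumcentre = (-3.5625, 1.5625), r² = 57.3828125.
Diameter = 2r = 2√(57.3828125) ≈ 15.150.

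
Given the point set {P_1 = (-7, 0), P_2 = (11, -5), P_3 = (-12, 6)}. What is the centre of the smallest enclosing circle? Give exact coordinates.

(-0.5, 0.5)

Side lengths²: P_1P_2² = 349, P_1P_3² = 61, P_2P_3² = 650.
Since P_2P_3² = 650 ≥ 349 + 61 = 410, the angle opposite P_2P_3 is not acute, so the smallest enclosing circle has P_2P_3 as diameter.
Centre = midpoint of P_2P_3 = (-0.5, 0.5), r² = 650/4 = 162.5.
Centre = (-0.5, 0.5).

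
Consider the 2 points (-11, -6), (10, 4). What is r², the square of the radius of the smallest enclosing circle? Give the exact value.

The smallest circle enclosing two points has them as diameter endpoints.
Centre = midpoint = (-0.5, -1); r² = |(-11, -6)−(10, 4)|²/4 = 541/4 = 135.25.

135.25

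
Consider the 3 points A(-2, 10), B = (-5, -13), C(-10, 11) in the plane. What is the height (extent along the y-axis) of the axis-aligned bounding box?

max y = 11, min y = -13, so height = 24.

24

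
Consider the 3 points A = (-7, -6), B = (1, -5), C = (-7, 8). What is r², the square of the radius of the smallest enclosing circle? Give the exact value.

Side lengths²: AB² = 65, AC² = 196, BC² = 233.
Since BC² = 233 < 196 + 65 = 261, the triangle is acute, so the smallest enclosing circle is the circumcircle.
Circumcentre = (-3.8125, 1), r² = 59.16015625.

59.16015625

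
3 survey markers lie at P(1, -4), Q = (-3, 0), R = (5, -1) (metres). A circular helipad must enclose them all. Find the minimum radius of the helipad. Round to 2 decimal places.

Side lengths²: PQ² = 32, PR² = 25, QR² = 65.
Since QR² = 65 ≥ 32 + 25 = 57, the angle opposite QR is not acute, so the smallest enclosing circle has QR as diameter.
Centre = midpoint of QR = (1, -0.5), r² = 65/4 = 16.25.
r = √(16.25) ≈ 4.03.

4.03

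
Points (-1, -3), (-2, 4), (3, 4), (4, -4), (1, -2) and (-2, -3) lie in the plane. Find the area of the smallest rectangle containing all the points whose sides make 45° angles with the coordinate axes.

In coordinates u = x + y, v = x − y the rectangle is axis-aligned; the map (x,y)→(u,v) scales areas by 2.
u-values: -4, 2, 7, 0, -1, -5; range = 7 − (-5) = 12.
v-values: 2, -6, -1, 8, 3, 1; range = 8 − (-6) = 14.
Area = (12 × 14) / 2 = 84.

84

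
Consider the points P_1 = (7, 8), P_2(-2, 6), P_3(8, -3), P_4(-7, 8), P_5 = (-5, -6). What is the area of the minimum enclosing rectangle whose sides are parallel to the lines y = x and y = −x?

In coordinates u = x + y, v = x − y the rectangle is axis-aligned; the map (x,y)→(u,v) scales areas by 2.
u-values: 15, 4, 5, 1, -11; range = 15 − (-11) = 26.
v-values: -1, -8, 11, -15, 1; range = 11 − (-15) = 26.
Area = (26 × 26) / 2 = 338.

338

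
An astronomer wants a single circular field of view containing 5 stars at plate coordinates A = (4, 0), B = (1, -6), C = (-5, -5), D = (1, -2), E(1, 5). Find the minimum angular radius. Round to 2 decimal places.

The minimum enclosing circle of a finite set is fixed by two of the points (as a diameter) or three (as a circumcircle).
The minimum enclosing circle is determined by three boundary points: B, C, E.
Their circumcentre is (-7/6, -0.5) with r² = 629/18.
The farthest remaining point A is at distance² 485/18 ≤ 629/18.
r = √(629/18) ≈ 5.91.

5.91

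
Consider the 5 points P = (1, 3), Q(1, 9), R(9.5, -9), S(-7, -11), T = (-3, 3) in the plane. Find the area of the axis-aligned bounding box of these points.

x ranges over [-7, 9.5], width 16.5.
y ranges over [-11, 9], height 20.
Area = 16.5 × 20 = 330.

330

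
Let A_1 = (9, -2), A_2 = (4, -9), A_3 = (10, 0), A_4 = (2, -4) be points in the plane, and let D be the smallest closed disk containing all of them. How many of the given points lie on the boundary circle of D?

2

A smallest enclosing disk is always determined by at most three of the input points on its boundary.
The farthest pair is A_2–A_3 with squared distance 117. The circle on this segment as diameter has centre (7, -4.5) and r² = 117/4 = 29.25.
Check A_1: distance² to centre = 10.25 ≤ 29.25, so it lies inside.
All remaining points lie in this disk, and no smaller disk contains both endpoints, so this is the minimum enclosing circle.
The points at distance exactly r from the centre are A_2, A_3 — 2 points.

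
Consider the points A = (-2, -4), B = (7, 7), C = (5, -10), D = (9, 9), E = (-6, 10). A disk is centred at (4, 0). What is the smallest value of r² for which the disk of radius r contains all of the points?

The required radius is the distance from (4, 0) to the farthest point.
Squared distances: 52, 58, 101, 106, 200.
Maximum is 200, attained at E.

200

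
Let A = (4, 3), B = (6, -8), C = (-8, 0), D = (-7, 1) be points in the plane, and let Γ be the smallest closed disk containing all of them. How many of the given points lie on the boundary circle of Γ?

The minimum enclosing circle of a finite set is fixed by two of the points (as a diameter) or three (as a circumcircle).
The minimum enclosing circle is determined by three boundary points: A, B, C.
Their circumcentre is (-17/23, -163/46) with r² = 138125/2116.
The farthest remaining point D is at distance² 126625/2116 ≤ 138125/2116.
The points at distance exactly r from the centre are A, B, C — 3 points.

3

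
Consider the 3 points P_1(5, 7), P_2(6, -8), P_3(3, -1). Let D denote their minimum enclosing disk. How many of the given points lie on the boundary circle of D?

2

Side lengths²: P_1P_2² = 226, P_1P_3² = 68, P_2P_3² = 58.
Since P_1P_2² = 226 ≥ 68 + 58 = 126, the angle opposite P_1P_2 is not acute, so the smallest enclosing circle has P_1P_2 as diameter.
Centre = midpoint of P_1P_2 = (5.5, -0.5), r² = 226/4 = 56.5.
The points at distance exactly r from the centre are P_1, P_2 — 2 points.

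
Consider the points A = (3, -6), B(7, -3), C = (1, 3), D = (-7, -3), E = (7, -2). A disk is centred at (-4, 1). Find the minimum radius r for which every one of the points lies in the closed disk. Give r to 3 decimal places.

11.705

The required radius is the distance from (-4, 1) to the farthest point.
Squared distances: 98, 137, 29, 25, 130.
Maximum is 137, attained at B.
r = √137 ≈ 11.705.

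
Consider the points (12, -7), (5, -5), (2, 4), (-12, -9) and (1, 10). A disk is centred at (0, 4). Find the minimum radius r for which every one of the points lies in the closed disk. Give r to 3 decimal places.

17.692

The required radius is the distance from (0, 4) to the farthest point.
Squared distances: 265, 106, 4, 313, 37.
Maximum is 313, attained at (-12, -9).
r = √313 ≈ 17.692.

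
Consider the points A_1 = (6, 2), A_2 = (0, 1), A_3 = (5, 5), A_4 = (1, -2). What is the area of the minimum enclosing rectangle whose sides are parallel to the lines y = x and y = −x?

27.5

In coordinates u = x + y, v = x − y the rectangle is axis-aligned; the map (x,y)→(u,v) scales areas by 2.
u-values: 8, 1, 10, -1; range = 10 − (-1) = 11.
v-values: 4, -1, 0, 3; range = 4 − (-1) = 5.
Area = (11 × 5) / 2 = 27.5.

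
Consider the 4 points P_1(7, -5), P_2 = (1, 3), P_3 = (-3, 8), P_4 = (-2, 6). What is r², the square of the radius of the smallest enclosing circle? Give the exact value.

A smallest enclosing disk is always determined by at most three of the input points on its boundary.
The farthest pair is P_1–P_3 with squared distance 269. The circle on this segment as diameter has centre (2, 1.5) and r² = 269/4 = 67.25.
Check P_2: distance² to centre = 3.25 ≤ 67.25, so it lies inside.
All remaining points lie in this disk, and no smaller disk contains both endpoints, so this is the minimum enclosing circle.

67.25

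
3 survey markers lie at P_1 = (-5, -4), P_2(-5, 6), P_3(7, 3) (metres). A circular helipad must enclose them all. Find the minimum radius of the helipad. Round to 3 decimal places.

7.160

Side lengths²: P_1P_2² = 100, P_1P_3² = 193, P_2P_3² = 153.
Since P_1P_3² = 193 < 153 + 100 = 253, the triangle is acute, so the smallest enclosing circle is the circumcircle.
Circumcentre = (0.125, 1), r² = 51.265625.
r = √(51.265625) ≈ 7.160.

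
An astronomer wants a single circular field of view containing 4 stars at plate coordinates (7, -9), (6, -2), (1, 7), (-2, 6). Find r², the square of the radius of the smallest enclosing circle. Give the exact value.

The minimum enclosing circle of a finite set is fixed by two of the points (as a diameter) or three (as a circumcircle).
The farthest pair is (7, -9)–(-2, 6) with squared distance 306. The circle on this segment as diameter has centre (2.5, -1.5) and r² = 306/4 = 76.5.
Check (6, -2): distance² to centre = 12.5 ≤ 76.5, so it lies inside.
All remaining points lie in this disk, and no smaller disk contains both endpoints, so this is the minimum enclosing circle.

76.5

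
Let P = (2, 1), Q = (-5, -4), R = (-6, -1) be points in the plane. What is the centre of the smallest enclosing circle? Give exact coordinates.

(-22/13, -16/13)

Side lengths²: PQ² = 74, PR² = 68, QR² = 10.
Since PQ² = 74 < 68 + 10 = 78, the triangle is acute, so the smallest enclosing circle is the circumcircle.
Circumcentre = (-22/13, -16/13), r² = 3145/169.
Centre = (-22/13, -16/13).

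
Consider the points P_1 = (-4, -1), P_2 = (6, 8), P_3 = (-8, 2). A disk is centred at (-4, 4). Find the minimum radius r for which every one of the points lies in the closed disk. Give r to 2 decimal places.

10.77

The required radius is the distance from (-4, 4) to the farthest point.
Squared distances: 25, 116, 20.
Maximum is 116, attained at P_2.
r = √116 ≈ 10.77.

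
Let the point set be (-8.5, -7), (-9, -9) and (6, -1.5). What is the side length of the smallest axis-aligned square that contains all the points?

The bounding box has width 15 and height 7.5.
An axis-aligned square enclosing the set must have side ≥ max(width, height).
So the minimum side is max(15, 7.5) = 15.

15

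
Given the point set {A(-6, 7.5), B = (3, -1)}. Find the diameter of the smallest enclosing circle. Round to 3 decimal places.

The smallest circle enclosing two points has them as diameter endpoints.
Centre = midpoint = (-1.5, 3.25); r² = |AB|²/4 = 153.25/4 = 38.3125.
Diameter = 2r = 2√(38.3125) ≈ 12.379.

12.379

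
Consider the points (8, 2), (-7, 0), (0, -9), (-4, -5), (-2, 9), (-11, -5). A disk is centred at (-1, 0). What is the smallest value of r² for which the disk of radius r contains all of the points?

The required radius is the distance from (-1, 0) to the farthest point.
Squared distances: 85, 36, 82, 34, 82, 125.
Maximum is 125, attained at (-11, -5).

125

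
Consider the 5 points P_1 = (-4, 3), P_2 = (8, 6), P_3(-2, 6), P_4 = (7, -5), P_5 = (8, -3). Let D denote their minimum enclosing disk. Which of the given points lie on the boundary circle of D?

A smallest enclosing disk is always determined by at most three of the input points on its boundary.
The minimum enclosing circle is determined by three boundary points: P_1, P_2, P_4.
Their circumcentre is (249/86, 79/86) with r² = 191845/3698.
The farthest remaining point P_3 is at distance² 184105/3698 ≤ 191845/3698.
The points at distance exactly r from the centre are P_1, P_2, P_4 — 3 points.

P_1, P_2, P_4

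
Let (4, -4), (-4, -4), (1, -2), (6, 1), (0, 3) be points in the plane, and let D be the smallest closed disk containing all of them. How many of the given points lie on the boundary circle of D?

The farthest pair is (-4, -4)–(6, 1) with squared distance 125. The circle on this segment as diameter has centre (1, -1.5) and r² = 125/4 = 31.25.
Check (4, -4): distance² to centre = 15.25 ≤ 31.25, so it lies inside.
All remaining points lie in this disk, and no smaller disk contains both endpoints, so this is the minimum enclosing circle.
The points at distance exactly r from the centre are (-4, -4), (6, 1) — 2 points.

2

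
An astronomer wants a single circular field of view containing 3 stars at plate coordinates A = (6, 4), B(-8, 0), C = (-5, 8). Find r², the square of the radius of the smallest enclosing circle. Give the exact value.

Side lengths²: AB² = 212, AC² = 137, BC² = 73.
Since AB² = 212 ≥ 137 + 73 = 210, the angle opposite AB is not acute, so the smallest enclosing circle has AB as diameter.
Centre = midpoint of AB = (-1, 2), r² = 212/4 = 53.

53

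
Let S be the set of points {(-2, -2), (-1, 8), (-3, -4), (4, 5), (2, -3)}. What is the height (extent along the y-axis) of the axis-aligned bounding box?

max y = 8, min y = -4, so height = 12.

12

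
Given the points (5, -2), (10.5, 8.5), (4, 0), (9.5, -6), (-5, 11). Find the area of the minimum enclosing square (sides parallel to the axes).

289

The bounding box has width 15.5 and height 17.
An axis-aligned square enclosing the set must have side ≥ max(width, height).
So the minimum side is max(15.5, 17) = 17.
Area = 17² = 289.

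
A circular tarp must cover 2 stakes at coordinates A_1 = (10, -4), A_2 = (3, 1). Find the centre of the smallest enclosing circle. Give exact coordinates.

(6.5, -1.5)

The smallest circle enclosing two points has them as diameter endpoints.
Centre = midpoint = (6.5, -1.5); r² = |A_1A_2|²/4 = 74/4 = 18.5.
Centre = (6.5, -1.5).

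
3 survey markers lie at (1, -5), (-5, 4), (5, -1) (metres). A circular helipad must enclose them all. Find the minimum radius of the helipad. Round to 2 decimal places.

5.70

Call the three points A, B, C in the order given.
Side lengths²: AB² = 117, AC² = 32, BC² = 125.
Since BC² = 125 < 117 + 32 = 149, the triangle is acute, so the smallest enclosing circle is the circumcircle.
Circumcentre = (-0.5, 0.5), r² = 32.5.
r = √(32.5) ≈ 5.70.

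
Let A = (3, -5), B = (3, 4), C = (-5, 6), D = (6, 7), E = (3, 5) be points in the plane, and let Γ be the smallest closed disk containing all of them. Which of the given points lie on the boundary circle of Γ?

A, C, D

By Welzl's lemma the MEC is supported by two points (diametrically opposite) or three points (on a circumcircle).
The minimum enclosing circle is determined by three boundary points: A, C, D.
Their circumcentre is (79/86, 163/86) with r² = 191845/3698.
The farthest remaining point E is at distance² 51665/3698 ≤ 191845/3698.
The points at distance exactly r from the centre are A, C, D — 3 points.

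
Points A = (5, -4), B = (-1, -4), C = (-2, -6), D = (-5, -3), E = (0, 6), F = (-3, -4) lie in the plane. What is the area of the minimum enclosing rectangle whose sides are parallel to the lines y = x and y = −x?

105

In coordinates u = x + y, v = x − y the rectangle is axis-aligned; the map (x,y)→(u,v) scales areas by 2.
u-values: 1, -5, -8, -8, 6, -7; range = 6 − (-8) = 14.
v-values: 9, 3, 4, -2, -6, 1; range = 9 − (-6) = 15.
Area = (14 × 15) / 2 = 105.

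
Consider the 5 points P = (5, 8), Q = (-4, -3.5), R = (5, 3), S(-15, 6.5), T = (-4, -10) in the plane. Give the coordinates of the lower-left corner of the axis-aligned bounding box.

(-15, -10)

x-range [-15, 5], y-range [-10, 8].
The lower-left corner is (-15, -10).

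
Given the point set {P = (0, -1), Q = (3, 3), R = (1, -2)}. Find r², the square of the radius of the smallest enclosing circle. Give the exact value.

7.25

Side lengths²: PQ² = 25, PR² = 2, QR² = 29.
Since QR² = 29 ≥ 25 + 2 = 27, the angle opposite QR is not acute, so the smallest enclosing circle has QR as diameter.
Centre = midpoint of QR = (2, 0.5), r² = 29/4 = 7.25.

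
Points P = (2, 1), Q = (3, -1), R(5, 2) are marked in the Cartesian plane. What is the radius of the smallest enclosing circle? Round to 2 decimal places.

Side lengths²: PQ² = 5, PR² = 10, QR² = 13.
Since QR² = 13 < 10 + 5 = 15, the triangle is acute, so the smallest enclosing circle is the circumcircle.
Circumcentre = (53/14, 9/14), r² = 325/98.
r = √(325/98) ≈ 1.82.

1.82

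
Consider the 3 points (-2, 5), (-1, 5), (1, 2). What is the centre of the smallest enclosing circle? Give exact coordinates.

(-0.5, 3.5)

Call the three points A, B, C in the order given.
Side lengths²: AB² = 1, AC² = 18, BC² = 13.
Since AC² = 18 ≥ 13 + 1 = 14, the angle opposite AC is not acute, so the smallest enclosing circle has AC as diameter.
Centre = midpoint of AC = (-0.5, 3.5), r² = 18/4 = 4.5.
Centre = (-0.5, 3.5).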